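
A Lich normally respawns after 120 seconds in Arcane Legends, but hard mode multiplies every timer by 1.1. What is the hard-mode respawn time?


Respawn time = base * multiplier
= 120 * 1.1
= 132.0 seconds

132.0 seconds


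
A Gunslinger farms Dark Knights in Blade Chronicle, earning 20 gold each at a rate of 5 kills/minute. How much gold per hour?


Gold per minute = 20 * 5 = 100
Gold per hour = 100 * 60 = 6000

6000 gold/hour


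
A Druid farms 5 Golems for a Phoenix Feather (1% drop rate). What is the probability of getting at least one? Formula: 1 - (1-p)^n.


P(at least one) = 1 - P(none) = 1 - (1-p)^n
p = 1/100 = 0.01
1 - p = 0.99
(1 - p)^5 = 0.99^5 = 0.950990
P(at least one) = 1 - 0.950990 = 0.0490

0.0490


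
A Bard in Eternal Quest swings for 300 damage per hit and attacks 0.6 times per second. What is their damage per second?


DPS = damage * attack_speed
= 300 * 0.6
= 180.0

180.0 DPS


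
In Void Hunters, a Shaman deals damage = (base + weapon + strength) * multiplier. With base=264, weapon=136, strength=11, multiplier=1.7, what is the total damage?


Sum base + weapon + str = 264 + 136 + 11 = 411
Multiply by 1.7:
411 * 1.7 = 698.7

698.7 damage


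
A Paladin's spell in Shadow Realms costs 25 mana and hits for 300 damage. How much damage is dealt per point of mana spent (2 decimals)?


Efficiency = damage / mana
= 300 / 25
= 12.00

12.00 dmg/mana


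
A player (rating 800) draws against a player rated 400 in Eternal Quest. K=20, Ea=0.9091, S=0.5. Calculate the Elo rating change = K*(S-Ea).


Elo update: delta = K * (S - Ea), where S = 0.5 (draws)
S - Ea = 0.5 - 0.9091 = -0.4091
Rating change = 20 * -0.4091
= -8.18

-8.18 rating points


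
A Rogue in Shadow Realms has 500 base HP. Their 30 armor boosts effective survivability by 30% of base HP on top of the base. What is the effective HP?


EHP = 500 * (1 + 30/100)
= 500 * (1 + 0.3)
= 500 * 1.3
= 650.0

650.0 EHP


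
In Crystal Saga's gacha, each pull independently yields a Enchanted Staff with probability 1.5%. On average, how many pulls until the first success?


Expected pulls for a geometric distribution = 1/p = 100 / rate%
= 100 / 1.5
= 66.67

66.67 pulls


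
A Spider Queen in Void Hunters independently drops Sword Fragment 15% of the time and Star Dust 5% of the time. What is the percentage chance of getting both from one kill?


For independent events, P(both) = P(A) * P(B)
= 15% * 5%
= 75 / 100 %
= 0.75%

0.75%


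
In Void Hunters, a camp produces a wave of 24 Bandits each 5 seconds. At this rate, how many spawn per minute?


Spawns per minute = count * (60 / interval)
= 24 * (60 / 5)
= 24 * 12.0
= 288.0

288.0 per minute


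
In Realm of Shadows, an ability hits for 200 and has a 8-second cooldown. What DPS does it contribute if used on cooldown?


DPS = damage / cooldown
= 200 / 8
= 25.00

25.00 DPS


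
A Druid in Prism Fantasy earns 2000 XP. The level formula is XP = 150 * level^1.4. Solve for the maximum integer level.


XP = 150 * level^1.4, so level = (XP / 150)^(1/1.4)
= (2000 / 150)^(1/1.4)
= 13.3333^0.7143
= 6.361
Floor: level = 6

level 6


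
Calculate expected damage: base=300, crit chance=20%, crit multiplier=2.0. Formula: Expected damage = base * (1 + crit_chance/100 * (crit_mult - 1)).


E[dmg] = base * (1 + crit_chance * (crit_mult - 1))
cc as decimal = 20/100 = 0.2
cm - 1 = 2.0 - 1 = 1.0
Bonus factor = 0.2 * 1.0 = 0.2
Total multiplier = 1 + 0.2 = 1.2
Expected damage = 300 * 1.2 = 360.00

360.00 damage


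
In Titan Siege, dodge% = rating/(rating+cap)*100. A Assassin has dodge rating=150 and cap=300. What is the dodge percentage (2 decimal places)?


dodge% = 150 / (150 + 300) * 100
= 150 / 450 * 100
= 0.333333 * 100
= 33.33%

33.33%


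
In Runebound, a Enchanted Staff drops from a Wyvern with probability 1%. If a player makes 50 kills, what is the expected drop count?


Expected drops = kills * (drop_rate / 100)
= 50 * (1 / 100)
= 50 * 0.01
= 0.5

0.5 drops


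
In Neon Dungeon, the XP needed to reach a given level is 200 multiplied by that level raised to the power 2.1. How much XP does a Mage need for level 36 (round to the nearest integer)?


XP = 200 * level^2.1
Substitute level = 36:
XP = 200 * 36^2.1
= 200 * 1854.5359
= 370907

370907 XP


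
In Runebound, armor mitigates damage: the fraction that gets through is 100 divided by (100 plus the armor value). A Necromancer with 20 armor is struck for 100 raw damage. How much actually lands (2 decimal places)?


actual = 100 * 100 / (100 + 20)
= 100 * 100 / 120
= 10000 / 120
= 83.33

83.33 damage


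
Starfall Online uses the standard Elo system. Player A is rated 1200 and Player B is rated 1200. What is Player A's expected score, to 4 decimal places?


Elo expected score: Ea = 1/(1 + 10^((Rb-Ra)/400))
Rb - Ra = 1200 - 1200 = 0
(Rb-Ra)/400 = 0/400 = 0.0
10^0.0 = 1.0
Ea = 1/(1 + 1.0) = 1/2.0 = 0.5000

0.5000


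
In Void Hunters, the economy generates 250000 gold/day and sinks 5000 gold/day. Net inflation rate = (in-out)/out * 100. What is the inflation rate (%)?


Net gold = 250000 - 5000 = 245000
Inflation rate = net / sunk * 100 = 245000 / 5000 * 100
= 49.0 * 100
= 4900.00%

4900.00%


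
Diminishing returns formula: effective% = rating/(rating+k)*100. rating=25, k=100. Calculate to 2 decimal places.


effective% = rating / (rating + k) * 100
= 25 / (25 + 100) * 100
= 25 / 125 * 100
= 0.2 * 100
= 20.00%

20.00%


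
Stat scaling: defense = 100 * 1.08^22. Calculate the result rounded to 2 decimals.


value = base * growth^level
= 100 * 1.08^22
= 100 * 5.43654
= 543.65

543.65 defense


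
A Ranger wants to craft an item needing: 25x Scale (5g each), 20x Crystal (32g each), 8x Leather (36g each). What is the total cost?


Cost breakdown:
  Scale: 25 * 5 = 125
  Crystal: 20 * 32 = 640
  Leather: 8 * 36 = 288
Total = 125 + 640 + 288 = 1053

1053 gold


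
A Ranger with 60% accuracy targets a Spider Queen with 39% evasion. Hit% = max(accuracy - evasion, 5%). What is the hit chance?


accuracy - evasion = 60 - 39 = 21
Apply floor: max(21, 5) = 21
Hit chance = 21%

21%


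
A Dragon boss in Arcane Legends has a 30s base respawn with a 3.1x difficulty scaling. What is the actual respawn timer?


Respawn time = base * multiplier
= 30 * 3.1
= 93.0 seconds

93.0 seconds


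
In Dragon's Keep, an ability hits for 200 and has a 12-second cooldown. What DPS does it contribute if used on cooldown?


DPS = damage / cooldown
= 200 / 12
= 16.67

16.67 DPS


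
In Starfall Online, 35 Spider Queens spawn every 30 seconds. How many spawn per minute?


Spawns per minute = count * (60 / interval)
= 35 * (60 / 30)
= 35 * 2.0
= 70.0

70.0 per minute


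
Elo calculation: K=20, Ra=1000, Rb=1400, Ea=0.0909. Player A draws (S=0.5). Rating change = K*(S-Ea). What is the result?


Elo update: delta = K * (S - Ea), where S = 0.5 (draws)
S - Ea = 0.5 - 0.0909 = 0.4091
Rating change = 20 * 0.4091
= 8.18

8.18 rating points


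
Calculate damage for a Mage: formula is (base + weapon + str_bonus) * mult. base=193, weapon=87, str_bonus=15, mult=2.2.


Sum base + weapon + str = 193 + 87 + 15 = 295
Multiply by 2.2:
295 * 2.2 = 649.0

649.0 damage


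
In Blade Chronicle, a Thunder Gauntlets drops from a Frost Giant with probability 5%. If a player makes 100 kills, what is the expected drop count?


Expected drops = kills * (drop_rate / 100)
= 100 * (5 / 100)
= 100 * 0.05
= 5.0

5.0 drops


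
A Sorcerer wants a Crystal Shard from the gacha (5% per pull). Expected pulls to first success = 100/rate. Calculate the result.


Expected pulls for a geometric distribution = 1/p = 100 / rate%
= 100 / 5
= 20.0

20.0 pulls


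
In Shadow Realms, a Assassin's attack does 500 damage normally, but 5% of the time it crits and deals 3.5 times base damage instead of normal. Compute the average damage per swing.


E[dmg] = base * (1 + crit_chance * (crit_mult - 1))
cc as decimal = 5/100 = 0.05
cm - 1 = 3.5 - 1 = 2.5
Bonus factor = 0.05 * 2.5 = 0.125
Total multiplier = 1 + 0.125 = 1.125
Expected damage = 500 * 1.125 = 562.50

562.50 damage


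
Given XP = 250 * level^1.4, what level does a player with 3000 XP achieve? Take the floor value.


XP = 250 * level^1.4, so level = (XP / 250)^(1/1.4)
= (3000 / 250)^(1/1.4)
= 12.0^0.7143
= 5.8999
Floor: level = 5

level 5


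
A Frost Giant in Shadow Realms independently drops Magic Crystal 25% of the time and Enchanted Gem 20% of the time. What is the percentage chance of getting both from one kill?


For independent events, P(both) = P(A) * P(B)
= 25% * 20%
= 500 / 100 %
= 5.0%

5.0%


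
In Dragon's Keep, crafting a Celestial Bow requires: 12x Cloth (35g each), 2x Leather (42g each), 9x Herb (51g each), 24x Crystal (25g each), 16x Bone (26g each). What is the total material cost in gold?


Cost breakdown:
  Cloth: 12 * 35 = 420
  Leather: 2 * 42 = 84
  Herb: 9 * 51 = 459
  Crystal: 24 * 25 = 600
  Bone: 16 * 26 = 416
Total = 420 + 84 + 459 + 600 + 416 = 1979

1979 gold


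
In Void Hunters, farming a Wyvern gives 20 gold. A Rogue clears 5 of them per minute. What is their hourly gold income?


Gold per minute = 20 * 5 = 100
Gold per hour = 100 * 60 = 6000

6000 gold/hour


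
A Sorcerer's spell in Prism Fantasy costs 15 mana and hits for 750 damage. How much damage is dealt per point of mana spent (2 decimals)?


Efficiency = damage / mana
= 750 / 15
= 50.00

50.00 dmg/mana


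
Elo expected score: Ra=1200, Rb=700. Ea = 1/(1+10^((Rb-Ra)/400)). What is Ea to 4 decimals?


Elo expected score: Ea = 1/(1 + 10^((Rb-Ra)/400))
Rb - Ra = 700 - 1200 = -500
(Rb-Ra)/400 = -500/400 = -1.25
10^-1.25 = 0.056234
Ea = 1/(1 + 0.056234) = 1/1.056234 = 0.9468

0.9468


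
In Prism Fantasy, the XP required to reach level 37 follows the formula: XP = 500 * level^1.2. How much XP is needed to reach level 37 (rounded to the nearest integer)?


XP = 500 * level^1.2
Substitute level = 37:
XP = 500 * 37^1.2
= 500 * 76.1802
= 38090

38090 XP


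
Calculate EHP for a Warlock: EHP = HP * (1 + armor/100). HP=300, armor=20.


EHP = 300 * (1 + 20/100)
= 300 * (1 + 0.2)
= 300 * 1.2
= 360.0

360.0 EHP


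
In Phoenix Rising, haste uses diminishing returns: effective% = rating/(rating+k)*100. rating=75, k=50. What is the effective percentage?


effective% = rating / (rating + k) * 100
= 75 / (75 + 50) * 100
= 75 / 125 * 100
= 0.6 * 100
= 60.00%

60.00%


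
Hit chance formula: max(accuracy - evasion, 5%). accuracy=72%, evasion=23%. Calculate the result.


accuracy - evasion = 72 - 23 = 49
Apply floor: max(49, 5) = 49
Hit chance = 49%

49%


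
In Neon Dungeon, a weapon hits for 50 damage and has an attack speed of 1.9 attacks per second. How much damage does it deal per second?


DPS = damage * attack_speed
= 50 * 1.9
= 95.0

95.0 DPS


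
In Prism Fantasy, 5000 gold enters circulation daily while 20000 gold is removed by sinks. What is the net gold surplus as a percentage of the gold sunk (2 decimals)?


Net gold = 5000 - 20000 = -15000
Inflation rate = net / sunk * 100 = -15000 / 20000 * 100
= -0.75 * 100
= -75.00%

-75.00%


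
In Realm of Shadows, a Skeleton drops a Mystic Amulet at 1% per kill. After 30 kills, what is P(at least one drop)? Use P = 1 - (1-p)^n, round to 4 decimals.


P(at least one) = 1 - P(none) = 1 - (1-p)^n
p = 1/100 = 0.01
1 - p = 0.99
(1 - p)^30 = 0.99^30 = 0.739700
P(at least one) = 1 - 0.739700 = 0.2603

0.2603


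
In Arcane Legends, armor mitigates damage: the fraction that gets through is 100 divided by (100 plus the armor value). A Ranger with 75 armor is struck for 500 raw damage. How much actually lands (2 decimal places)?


actual = 500 * 100 / (100 + 75)
= 500 * 100 / 175
= 50000 / 175
= 285.71

285.71 damage


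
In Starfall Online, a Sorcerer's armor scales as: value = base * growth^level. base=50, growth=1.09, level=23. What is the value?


value = base * growth^level
= 50 * 1.09^23
= 50 * 7.257874
= 362.89

362.89 armor


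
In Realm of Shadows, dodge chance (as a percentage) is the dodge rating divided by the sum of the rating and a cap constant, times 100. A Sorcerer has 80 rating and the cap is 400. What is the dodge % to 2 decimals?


dodge% = 80 / (80 + 400) * 100
= 80 / 480 * 100
= 0.166667 * 100
= 16.67%

16.67%


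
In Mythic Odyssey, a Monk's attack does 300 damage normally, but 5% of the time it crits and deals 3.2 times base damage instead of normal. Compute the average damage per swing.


E[dmg] = base * (1 + crit_chance * (crit_mult - 1))
cc as decimal = 5/100 = 0.05
cm - 1 = 3.2 - 1 = 2.2
Bonus factor = 0.05 * 2.2 = 0.11
Total multiplier = 1 + 0.11 = 1.11
Expected damage = 300 * 1.11 = 333.00

333.00 damage


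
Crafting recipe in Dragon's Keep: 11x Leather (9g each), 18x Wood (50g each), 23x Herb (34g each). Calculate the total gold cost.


Cost breakdown:
  Leather: 11 * 9 = 99
  Wood: 18 * 50 = 900
  Herb: 23 * 34 = 782
Total = 99 + 900 + 782 = 1781

1781 gold


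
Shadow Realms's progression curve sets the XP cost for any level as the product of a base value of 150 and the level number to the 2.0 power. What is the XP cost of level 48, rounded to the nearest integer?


XP = 150 * level^2.0
Substitute level = 48:
XP = 150 * 48^2.0
= 150 * 2304.0
= 345600

345600 XP


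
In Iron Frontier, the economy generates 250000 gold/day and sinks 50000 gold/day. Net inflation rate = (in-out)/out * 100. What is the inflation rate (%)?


Net gold = 250000 - 50000 = 200000
Inflation rate = net / sunk * 100 = 200000 / 50000 * 100
= 4.0 * 100
= 400.00%

400.00%


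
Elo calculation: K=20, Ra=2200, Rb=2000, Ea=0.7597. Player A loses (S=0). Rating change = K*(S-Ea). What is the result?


Elo update: delta = K * (S - Ea), where S = 0 (loses)
S - Ea = 0 - 0.7597 = -0.7597
Rating change = 20 * -0.7597
= -15.19

-15.19 rating points


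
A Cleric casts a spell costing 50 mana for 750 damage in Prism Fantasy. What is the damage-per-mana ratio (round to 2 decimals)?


Efficiency = damage / mana
= 750 / 50
= 15.00

15.00 dmg/mana


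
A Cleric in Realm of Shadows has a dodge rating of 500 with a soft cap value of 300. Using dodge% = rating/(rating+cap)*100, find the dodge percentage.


dodge% = 500 / (500 + 300) * 100
= 500 / 800 * 100
= 0.625 * 100
= 62.50%

62.50%


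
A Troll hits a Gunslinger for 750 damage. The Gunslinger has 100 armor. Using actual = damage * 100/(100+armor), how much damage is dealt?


actual = 750 * 100 / (100 + 100)
= 750 * 100 / 200
= 75000 / 200
= 375.00

375.00 damage


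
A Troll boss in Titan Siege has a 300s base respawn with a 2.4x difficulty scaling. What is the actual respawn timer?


Respawn time = base * multiplier
= 300 * 2.4
= 720.0 seconds

720.0 seconds


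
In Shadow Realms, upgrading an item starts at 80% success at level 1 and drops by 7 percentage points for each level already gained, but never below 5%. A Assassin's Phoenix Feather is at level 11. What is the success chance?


raw_rate = 80 - 7 * (11 - 1)
= 80 - 7 * 10
= 80 - 70
= 10
Apply floor: max(10, 5) = 10%

10%


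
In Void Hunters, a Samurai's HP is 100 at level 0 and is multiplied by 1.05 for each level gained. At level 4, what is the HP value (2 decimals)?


value = base * growth^level
= 100 * 1.05^4
= 100 * 1.215506
= 121.55

121.55 HP


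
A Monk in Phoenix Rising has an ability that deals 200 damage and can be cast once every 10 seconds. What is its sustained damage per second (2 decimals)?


DPS = damage / cooldown
= 200 / 10
= 20.00

20.00 DPS


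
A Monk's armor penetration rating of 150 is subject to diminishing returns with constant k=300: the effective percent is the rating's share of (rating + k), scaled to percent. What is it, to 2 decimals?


effective% = rating / (rating + k) * 100
= 150 / (150 + 300) * 100
= 150 / 450 * 100
= 0.333333 * 100
= 33.33%

33.33%


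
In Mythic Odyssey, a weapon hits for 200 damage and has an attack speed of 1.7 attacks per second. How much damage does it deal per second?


DPS = damage * attack_speed
= 200 * 1.7
= 340.0

340.0 DPS


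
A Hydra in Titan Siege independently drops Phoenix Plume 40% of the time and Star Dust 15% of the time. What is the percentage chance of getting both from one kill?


For independent events, P(both) = P(A) * P(B)
= 40% * 15%
= 600 / 100 %
= 6.0%

6.0%


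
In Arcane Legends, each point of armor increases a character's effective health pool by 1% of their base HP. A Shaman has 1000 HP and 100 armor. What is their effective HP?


EHP = 1000 * (1 + 100/100)
= 1000 * (1 + 1.0)
= 1000 * 2.0
= 2000.0

2000.0 EHP


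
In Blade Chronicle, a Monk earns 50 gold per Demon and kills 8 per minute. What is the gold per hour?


Gold per minute = 50 * 8 = 400
Gold per hour = 400 * 60 = 24000

24000 gold/hour


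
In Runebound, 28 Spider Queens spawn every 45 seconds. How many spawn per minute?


Spawns per minute = count * (60 / interval)
= 28 * (60 / 45)
= 28 * 1.3333
= 37.33

37.33 per minute


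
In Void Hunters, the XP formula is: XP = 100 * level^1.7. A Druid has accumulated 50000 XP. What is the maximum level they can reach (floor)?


XP = 100 * level^1.7, so level = (XP / 100)^(1/1.7)
= (50000 / 100)^(1/1.7)
= 500.0^0.5882
= 38.6927
Floor: level = 38

level 38


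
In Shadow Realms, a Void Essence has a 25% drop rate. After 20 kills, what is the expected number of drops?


Expected drops = kills * (drop_rate / 100)
= 20 * (25 / 100)
= 20 * 0.25
= 5.0

5.0 drops


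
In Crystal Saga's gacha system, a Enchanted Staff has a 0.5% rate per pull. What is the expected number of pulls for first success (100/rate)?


Expected pulls for a geometric distribution = 1/p = 100 / rate%
= 100 / 0.5
= 200.0

200.0 pulls


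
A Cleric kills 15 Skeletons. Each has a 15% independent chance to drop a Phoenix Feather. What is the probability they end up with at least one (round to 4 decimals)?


P(at least one) = 1 - P(none) = 1 - (1-p)^n
p = 15/100 = 0.15
1 - p = 0.85
(1 - p)^15 = 0.85^15 = 0.087354
P(at least one) = 1 - 0.087354 = 0.9126

0.9126


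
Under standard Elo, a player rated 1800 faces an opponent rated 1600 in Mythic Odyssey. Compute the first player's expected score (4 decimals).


Elo expected score: Ea = 1/(1 + 10^((Rb-Ra)/400))
Rb - Ra = 1600 - 1800 = -200
(Rb-Ra)/400 = -200/400 = -0.5
10^-0.5 = 0.316228
Ea = 1/(1 + 0.316228) = 1/1.316228 = 0.7597

0.7597


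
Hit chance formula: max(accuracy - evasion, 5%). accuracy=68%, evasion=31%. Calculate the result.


accuracy - evasion = 68 - 31 = 37
Apply floor: max(37, 5) = 37
Hit chance = 37%

37%


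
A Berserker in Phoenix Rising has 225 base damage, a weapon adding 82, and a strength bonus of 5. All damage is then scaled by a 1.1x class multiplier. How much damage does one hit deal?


Sum base + weapon + str = 225 + 82 + 5 = 312
Multiply by 1.1:
312 * 1.1 = 343.2

343.2 damage


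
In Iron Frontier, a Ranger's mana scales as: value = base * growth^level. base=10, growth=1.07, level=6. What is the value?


value = base * growth^level
= 10 * 1.07^6
= 10 * 1.50073
= 15.01

15.01 mana


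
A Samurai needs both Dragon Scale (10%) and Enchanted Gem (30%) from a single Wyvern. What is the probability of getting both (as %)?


For independent events, P(both) = P(A) * P(B)
= 10% * 30%
= 300 / 100 %
= 3.0%

3.0%


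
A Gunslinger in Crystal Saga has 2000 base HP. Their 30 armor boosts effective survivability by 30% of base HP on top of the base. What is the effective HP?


EHP = 2000 * (1 + 30/100)
= 2000 * (1 + 0.3)
= 2000 * 1.3
= 2600.0

2600.0 EHP


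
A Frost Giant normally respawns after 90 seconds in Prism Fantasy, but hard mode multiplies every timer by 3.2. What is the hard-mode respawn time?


Respawn time = base * multiplier
= 90 * 3.2
= 288.0 seconds

288.0 seconds


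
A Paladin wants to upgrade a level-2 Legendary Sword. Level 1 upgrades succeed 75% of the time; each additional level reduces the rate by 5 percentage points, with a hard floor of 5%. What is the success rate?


raw_rate = 75 - 5 * (2 - 1)
= 75 - 5 * 1
= 75 - 5
= 70
Apply floor: max(70, 5) = 70%

70%


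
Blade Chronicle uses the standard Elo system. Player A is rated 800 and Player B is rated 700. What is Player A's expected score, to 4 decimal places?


Elo expected score: Ea = 1/(1 + 10^((Rb-Ra)/400))
Rb - Ra = 700 - 800 = -100
(Rb-Ra)/400 = -100/400 = -0.25
10^-0.25 = 0.562341
Ea = 1/(1 + 0.562341) = 1/1.562341 = 0.6401

0.6401


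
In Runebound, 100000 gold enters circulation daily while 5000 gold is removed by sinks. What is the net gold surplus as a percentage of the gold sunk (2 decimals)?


Net gold = 100000 - 5000 = 95000
Inflation rate = net / sunk * 100 = 95000 / 5000 * 100
= 19.0 * 100
= 1900.00%

1900.00%


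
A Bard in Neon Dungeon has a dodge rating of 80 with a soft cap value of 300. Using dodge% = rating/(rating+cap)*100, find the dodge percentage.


dodge% = 80 / (80 + 300) * 100
= 80 / 380 * 100
= 0.210526 * 100
= 21.05%

21.05%


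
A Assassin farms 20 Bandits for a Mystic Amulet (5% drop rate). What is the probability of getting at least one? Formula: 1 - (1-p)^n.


P(at least one) = 1 - P(none) = 1 - (1-p)^n
p = 5/100 = 0.05
1 - p = 0.95
(1 - p)^20 = 0.95^20 = 0.358486
P(at least one) = 1 - 0.358486 = 0.6415

0.6415


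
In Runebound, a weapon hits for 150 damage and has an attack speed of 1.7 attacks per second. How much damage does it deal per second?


DPS = damage * attack_speed
= 150 * 1.7
= 255.0

255.0 DPS


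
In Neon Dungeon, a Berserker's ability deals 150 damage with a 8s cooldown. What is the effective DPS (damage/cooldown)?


DPS = damage / cooldown
= 150 / 8
= 18.75

18.75 DPS


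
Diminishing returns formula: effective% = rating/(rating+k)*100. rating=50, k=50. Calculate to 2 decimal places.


effective% = rating / (rating + k) * 100
= 50 / (50 + 50) * 100
= 50 / 100 * 100
= 0.5 * 100
= 50.00%

50.00%


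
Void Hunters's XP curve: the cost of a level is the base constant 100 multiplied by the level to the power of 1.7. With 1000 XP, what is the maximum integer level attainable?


XP = 100 * level^1.7, so level = (XP / 100)^(1/1.7)
= (1000 / 100)^(1/1.7)
= 10.0^0.5882
= 3.8747
Floor: level = 3

level 3


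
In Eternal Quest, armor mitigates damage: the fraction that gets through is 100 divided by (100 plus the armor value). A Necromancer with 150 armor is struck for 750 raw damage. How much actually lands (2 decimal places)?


actual = 750 * 100 / (100 + 150)
= 750 * 100 / 250
= 75000 / 250
= 300.00

300.00 damage


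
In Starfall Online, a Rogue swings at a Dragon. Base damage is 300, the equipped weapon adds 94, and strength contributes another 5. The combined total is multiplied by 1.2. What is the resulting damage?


Sum base + weapon + str = 300 + 94 + 5 = 399
Multiply by 1.2:
399 * 1.2 = 478.8

478.8 damage


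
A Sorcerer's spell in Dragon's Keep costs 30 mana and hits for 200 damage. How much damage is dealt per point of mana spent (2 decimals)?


Efficiency = damage / mana
= 200 / 30
= 6.67

6.67 dmg/mana


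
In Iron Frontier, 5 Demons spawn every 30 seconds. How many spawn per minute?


Spawns per minute = count * (60 / interval)
= 5 * (60 / 30)
= 5 * 2.0
= 10.0

10.0 per minute


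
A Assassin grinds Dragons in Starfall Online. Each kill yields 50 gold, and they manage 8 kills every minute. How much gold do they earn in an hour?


Gold per minute = 50 * 8 = 400
Gold per hour = 400 * 60 = 24000

24000 gold/hour


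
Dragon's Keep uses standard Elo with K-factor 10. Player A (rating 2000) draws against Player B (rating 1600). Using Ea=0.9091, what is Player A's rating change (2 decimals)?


Elo update: delta = K * (S - Ea), where S = 0.5 (draws)
S - Ea = 0.5 - 0.9091 = -0.4091
Rating change = 10 * -0.4091
= -4.09

-4.09 rating points


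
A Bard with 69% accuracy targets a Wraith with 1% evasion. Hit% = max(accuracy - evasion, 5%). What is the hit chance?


accuracy - evasion = 69 - 1 = 68
Apply floor: max(68, 5) = 68
Hit chance = 68%

68%


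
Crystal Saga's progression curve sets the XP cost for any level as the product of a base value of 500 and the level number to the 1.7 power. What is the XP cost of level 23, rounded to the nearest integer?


XP = 500 * level^1.7
Substitute level = 23:
XP = 500 * 23^1.7
= 500 * 206.5082
= 103254

103254 XP


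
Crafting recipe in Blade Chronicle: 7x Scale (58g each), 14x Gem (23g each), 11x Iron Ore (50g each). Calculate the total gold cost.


Cost breakdown:
  Scale: 7 * 58 = 406
  Gem: 14 * 23 = 322
  Iron Ore: 11 * 50 = 550
Total = 406 + 322 + 550 = 1278

1278 gold


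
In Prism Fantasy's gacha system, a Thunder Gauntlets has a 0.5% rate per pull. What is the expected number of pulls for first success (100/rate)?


Expected pulls for a geometric distribution = 1/p = 100 / rate%
= 100 / 0.5
= 200.0

200.0 pulls


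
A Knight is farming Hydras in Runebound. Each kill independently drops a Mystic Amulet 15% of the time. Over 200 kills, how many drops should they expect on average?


Expected drops = kills * (drop_rate / 100)
= 200 * (15 / 100)
= 200 * 0.15
= 30.0

30.0 drops


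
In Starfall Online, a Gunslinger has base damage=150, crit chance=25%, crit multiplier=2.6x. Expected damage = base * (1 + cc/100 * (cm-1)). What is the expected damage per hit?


E[dmg] = base * (1 + crit_chance * (crit_mult - 1))
cc as decimal = 25/100 = 0.25
cm - 1 = 2.6 - 1 = 1.6
Bonus factor = 0.25 * 1.6 = 0.4
Total multiplier = 1 + 0.4 = 1.4
Expected damage = 150 * 1.4 = 210.00

210.00 damage


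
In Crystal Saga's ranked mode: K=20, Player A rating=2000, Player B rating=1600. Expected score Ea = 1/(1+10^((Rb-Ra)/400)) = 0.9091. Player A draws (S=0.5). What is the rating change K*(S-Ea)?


Elo update: delta = K * (S - Ea), where S = 0.5 (draws)
S - Ea = 0.5 - 0.9091 = -0.4091
Rating change = 20 * -0.4091
= -8.18

-8.18 rating points


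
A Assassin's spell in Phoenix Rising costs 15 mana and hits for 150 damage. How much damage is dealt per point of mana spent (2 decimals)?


Efficiency = damage / mana
= 150 / 15
= 10.00

10.00 dmg/mana


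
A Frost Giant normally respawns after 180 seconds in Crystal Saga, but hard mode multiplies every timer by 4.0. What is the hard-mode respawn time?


Respawn time = base * multiplier
= 180 * 4.0
= 720.0 seconds

720.0 seconds


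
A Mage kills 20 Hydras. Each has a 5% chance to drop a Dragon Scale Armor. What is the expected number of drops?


Expected drops = kills * (drop_rate / 100)
= 20 * (5 / 100)
= 20 * 0.05
= 1.0

1.0 drops


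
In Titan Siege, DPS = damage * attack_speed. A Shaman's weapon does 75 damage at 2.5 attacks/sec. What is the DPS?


DPS = damage * attack_speed
= 75 * 2.5
= 187.5

187.5 DPS


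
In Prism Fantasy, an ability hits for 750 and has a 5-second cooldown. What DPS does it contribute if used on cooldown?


DPS = damage / cooldown
= 750 / 5
= 150.00

150.00 DPS


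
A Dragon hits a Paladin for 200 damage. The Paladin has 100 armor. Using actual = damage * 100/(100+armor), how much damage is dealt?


actual = 200 * 100 / (100 + 100)
= 200 * 100 / 200
= 20000 / 200
= 100.00

100.00 damage


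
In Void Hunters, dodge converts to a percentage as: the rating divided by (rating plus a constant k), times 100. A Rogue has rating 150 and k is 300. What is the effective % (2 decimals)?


effective% = rating / (rating + k) * 100
= 150 / (150 + 300) * 100
= 150 / 450 * 100
= 0.333333 * 100
= 33.33%

33.33%


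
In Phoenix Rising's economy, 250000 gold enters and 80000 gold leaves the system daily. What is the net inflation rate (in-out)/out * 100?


Net gold = 250000 - 80000 = 170000
Inflation rate = net / sunk * 100 = 170000 / 80000 * 100
= 2.125 * 100
= 212.50%

212.50%


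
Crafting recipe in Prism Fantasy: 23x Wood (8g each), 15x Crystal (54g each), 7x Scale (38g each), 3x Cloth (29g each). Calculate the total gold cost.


Cost breakdown:
  Wood: 23 * 8 = 184
  Crystal: 15 * 54 = 810
  Scale: 7 * 38 = 266
  Cloth: 3 * 29 = 87
Total = 184 + 810 + 266 + 87 = 1347

1347 gold


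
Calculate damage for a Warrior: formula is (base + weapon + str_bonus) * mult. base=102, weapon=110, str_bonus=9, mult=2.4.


Sum base + weapon + str = 102 + 110 + 9 = 221
Multiply by 2.4:
221 * 2.4 = 530.4

530.4 damage


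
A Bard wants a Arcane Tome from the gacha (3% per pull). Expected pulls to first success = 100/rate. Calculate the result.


Expected pulls for a geometric distribution = 1/p = 100 / rate%
= 100 / 3
= 33.33

33.33 pulls


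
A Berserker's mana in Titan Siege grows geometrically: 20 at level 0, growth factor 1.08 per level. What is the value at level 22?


value = base * growth^level
= 20 * 1.08^22
= 20 * 5.43654
= 108.73

108.73 mana


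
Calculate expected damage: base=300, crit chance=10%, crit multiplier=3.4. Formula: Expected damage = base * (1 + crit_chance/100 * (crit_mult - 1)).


E[dmg] = base * (1 + crit_chance * (crit_mult - 1))
cc as decimal = 10/100 = 0.1
cm - 1 = 3.4 - 1 = 2.4
Bonus factor = 0.1 * 2.4 = 0.24
Total multiplier = 1 + 0.24 = 1.24
Expected damage = 300 * 1.24 = 372.00

372.00 damage


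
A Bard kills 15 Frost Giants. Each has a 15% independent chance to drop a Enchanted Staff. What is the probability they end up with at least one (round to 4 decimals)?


P(at least one) = 1 - P(none) = 1 - (1-p)^n
p = 15/100 = 0.15
1 - p = 0.85
(1 - p)^15 = 0.85^15 = 0.087354
P(at least one) = 1 - 0.087354 = 0.9126

0.9126


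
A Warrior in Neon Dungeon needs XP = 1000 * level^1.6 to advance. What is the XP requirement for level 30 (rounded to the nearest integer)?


XP = 1000 * level^1.6
Substitute level = 30:
XP = 1000 * 30^1.6
= 1000 * 230.8841
= 230884

230884 XP


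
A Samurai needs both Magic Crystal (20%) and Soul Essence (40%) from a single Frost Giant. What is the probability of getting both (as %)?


For independent events, P(both) = P(A) * P(B)
= 20% * 40%
= 800 / 100 %
= 8.0%

8.0%


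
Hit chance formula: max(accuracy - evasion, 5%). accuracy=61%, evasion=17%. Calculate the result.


accuracy - evasion = 61 - 17 = 44
Apply floor: max(44, 5) = 44
Hit chance = 44%

44%


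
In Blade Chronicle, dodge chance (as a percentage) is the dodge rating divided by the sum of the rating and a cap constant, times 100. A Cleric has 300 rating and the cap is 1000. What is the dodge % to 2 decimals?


dodge% = 300 / (300 + 1000) * 100
= 300 / 1300 * 100
= 0.230769 * 100
= 23.08%

23.08%


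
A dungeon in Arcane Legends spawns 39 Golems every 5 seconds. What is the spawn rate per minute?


Spawns per minute = count * (60 / interval)
= 39 * (60 / 5)
= 39 * 12.0
= 468.0

468.0 per minute


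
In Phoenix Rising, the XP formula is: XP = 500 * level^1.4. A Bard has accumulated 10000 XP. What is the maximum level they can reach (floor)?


XP = 500 * level^1.4, so level = (XP / 500)^(1/1.4)
= (10000 / 500)^(1/1.4)
= 20.0^0.7143
= 8.4978
Floor: level = 8

level 8


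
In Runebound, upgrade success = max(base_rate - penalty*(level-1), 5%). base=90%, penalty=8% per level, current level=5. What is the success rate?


raw_rate = 90 - 8 * (5 - 1)
= 90 - 8 * 4
= 90 - 32
= 58
Apply floor: max(58, 5) = 58%

58%


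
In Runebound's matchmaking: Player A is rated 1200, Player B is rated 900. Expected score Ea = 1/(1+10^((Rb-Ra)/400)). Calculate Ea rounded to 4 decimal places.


Elo expected score: Ea = 1/(1 + 10^((Rb-Ra)/400))
Rb - Ra = 900 - 1200 = -300
(Rb-Ra)/400 = -300/400 = -0.75
10^-0.75 = 0.177828
Ea = 1/(1 + 0.177828) = 1/1.177828 = 0.8490

0.8490


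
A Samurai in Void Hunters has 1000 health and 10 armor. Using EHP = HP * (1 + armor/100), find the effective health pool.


EHP = 1000 * (1 + 10/100)
= 1000 * (1 + 0.1)
= 1000 * 1.1
= 1100.0

1100.0 EHP


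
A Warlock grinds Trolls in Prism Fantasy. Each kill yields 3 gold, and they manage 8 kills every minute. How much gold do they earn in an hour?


Gold per minute = 3 * 8 = 24
Gold per hour = 24 * 60 = 1440

1440 gold/hour


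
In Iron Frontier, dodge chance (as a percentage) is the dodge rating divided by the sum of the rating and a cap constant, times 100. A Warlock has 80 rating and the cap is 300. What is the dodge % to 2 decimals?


dodge% = 80 / (80 + 300) * 100
= 80 / 380 * 100
= 0.210526 * 100
= 21.05%

21.05%


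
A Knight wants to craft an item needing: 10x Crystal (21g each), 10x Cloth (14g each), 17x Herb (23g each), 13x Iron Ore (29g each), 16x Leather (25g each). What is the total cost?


Cost breakdown:
  Crystal: 10 * 21 = 210
  Cloth: 10 * 14 = 140
  Herb: 17 * 23 = 391
  Iron Ore: 13 * 29 = 377
  Leather: 16 * 25 = 400
Total = 210 + 140 + 391 + 377 + 400 = 1518

1518 gold


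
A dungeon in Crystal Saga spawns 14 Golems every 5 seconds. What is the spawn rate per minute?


Spawns per minute = count * (60 / interval)
= 14 * (60 / 5)
= 14 * 12.0
= 168.0

168.0 per minute


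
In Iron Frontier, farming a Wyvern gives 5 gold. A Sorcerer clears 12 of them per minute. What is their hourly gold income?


Gold per minute = 5 * 12 = 60
Gold per hour = 60 * 60 = 3600

3600 gold/hour


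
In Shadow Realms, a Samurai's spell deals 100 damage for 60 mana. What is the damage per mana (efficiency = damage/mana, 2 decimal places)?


Efficiency = damage / mana
= 100 / 60
= 1.67

1.67 dmg/mana


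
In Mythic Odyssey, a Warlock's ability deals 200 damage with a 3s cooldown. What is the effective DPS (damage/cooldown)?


DPS = damage / cooldown
= 200 / 3
= 66.67

66.67 DPS


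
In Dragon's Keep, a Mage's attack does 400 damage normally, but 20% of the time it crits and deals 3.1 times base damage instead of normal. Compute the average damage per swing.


E[dmg] = base * (1 + crit_chance * (crit_mult - 1))
cc as decimal = 20/100 = 0.2
cm - 1 = 3.1 - 1 = 2.1
Bonus factor = 0.2 * 2.1 = 0.42
Total multiplier = 1 + 0.42 = 1.42
Expected damage = 400 * 1.42 = 568.00

568.00 damage


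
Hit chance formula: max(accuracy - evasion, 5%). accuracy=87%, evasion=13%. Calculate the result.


accuracy - evasion = 87 - 13 = 74
Apply floor: max(74, 5) = 74
Hit chance = 74%

74%


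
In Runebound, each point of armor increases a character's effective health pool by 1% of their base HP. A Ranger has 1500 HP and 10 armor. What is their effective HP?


EHP = 1500 * (1 + 10/100)
= 1500 * (1 + 0.1)
= 1500 * 1.1
= 1650.0

1650.0 EHP


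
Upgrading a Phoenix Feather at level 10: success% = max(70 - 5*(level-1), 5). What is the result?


raw_rate = 70 - 5 * (10 - 1)
= 70 - 5 * 9
= 70 - 45
= 25
Apply floor: max(25, 5) = 25%

25%


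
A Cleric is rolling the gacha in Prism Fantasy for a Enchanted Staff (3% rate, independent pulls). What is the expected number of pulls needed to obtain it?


Expected pulls for a geometric distribution = 1/p = 100 / rate%
= 100 / 3
= 33.33

33.33 pulls


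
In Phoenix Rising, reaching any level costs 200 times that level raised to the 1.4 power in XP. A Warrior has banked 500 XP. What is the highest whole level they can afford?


XP = 200 * level^1.4, so level = (XP / 200)^(1/1.4)
= (500 / 200)^(1/1.4)
= 2.5^0.7143
= 1.9242
Floor: level = 1

level 1


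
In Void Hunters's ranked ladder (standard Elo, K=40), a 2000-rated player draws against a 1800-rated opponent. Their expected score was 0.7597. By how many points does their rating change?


Elo update: delta = K * (S - Ea), where S = 0.5 (draws)
S - Ea = 0.5 - 0.7597 = -0.2597
Rating change = 40 * -0.2597
= -10.39

-10.39 rating points


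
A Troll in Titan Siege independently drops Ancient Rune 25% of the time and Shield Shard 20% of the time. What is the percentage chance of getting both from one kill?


For independent events, P(both) = P(A) * P(B)
= 25% * 20%
= 500 / 100 %
= 5.0%

5.0%


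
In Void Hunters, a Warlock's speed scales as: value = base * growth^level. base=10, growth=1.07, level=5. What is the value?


value = base * growth^level
= 10 * 1.07^5
= 10 * 1.402552
= 14.03

14.03 speed


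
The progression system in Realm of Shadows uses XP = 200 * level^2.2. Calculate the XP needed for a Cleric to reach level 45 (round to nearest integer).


XP = 200 * level^2.2
Substitute level = 45:
XP = 200 * 45^2.2
= 200 * 4335.7829
= 867157

867157 XP


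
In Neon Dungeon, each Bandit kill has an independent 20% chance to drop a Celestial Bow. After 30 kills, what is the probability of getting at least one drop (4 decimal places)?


P(at least one) = 1 - P(none) = 1 - (1-p)^n
p = 20/100 = 0.2
1 - p = 0.8
(1 - p)^30 = 0.8^30 = 0.001238
P(at least one) = 1 - 0.001238 = 0.9988

0.9988


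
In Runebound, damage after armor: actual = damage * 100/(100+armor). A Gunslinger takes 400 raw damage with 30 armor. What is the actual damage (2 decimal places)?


actual = 400 * 100 / (100 + 30)
= 400 * 100 / 130
= 40000 / 130
= 307.69

307.69 damage


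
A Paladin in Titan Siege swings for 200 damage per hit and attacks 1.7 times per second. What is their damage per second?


DPS = damage * attack_speed
= 200 * 1.7
= 340.0

340.0 DPS


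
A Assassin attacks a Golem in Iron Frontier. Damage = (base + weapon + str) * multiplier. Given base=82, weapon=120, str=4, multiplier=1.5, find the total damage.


Sum base + weapon + str = 82 + 120 + 4 = 206
Multiply by 1.5:
206 * 1.5 = 309.0

309.0 damage


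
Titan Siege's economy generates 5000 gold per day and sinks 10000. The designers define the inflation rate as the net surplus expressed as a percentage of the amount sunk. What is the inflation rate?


Net gold = 5000 - 10000 = -5000
Inflation rate = net / sunk * 100 = -5000 / 10000 * 100
= -0.5 * 100
= -50.00%

-50.00%


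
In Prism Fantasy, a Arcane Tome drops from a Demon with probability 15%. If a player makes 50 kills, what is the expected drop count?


Expected drops = kills * (drop_rate / 100)
= 50 * (15 / 100)
= 50 * 0.15
= 7.5

7.5 drops


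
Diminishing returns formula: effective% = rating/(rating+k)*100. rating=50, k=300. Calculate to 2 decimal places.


effective% = rating / (rating + k) * 100
= 50 / (50 + 300) * 100
= 50 / 350 * 100
= 0.142857 * 100
= 14.29%

14.29%


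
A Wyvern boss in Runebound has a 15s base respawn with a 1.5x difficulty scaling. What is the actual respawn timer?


Respawn time = base * multiplier
= 15 * 1.5
= 22.5 seconds

22.5 seconds


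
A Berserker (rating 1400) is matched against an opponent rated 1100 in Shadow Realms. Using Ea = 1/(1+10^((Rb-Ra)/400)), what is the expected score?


Elo expected score: Ea = 1/(1 + 10^((Rb-Ra)/400))
Rb - Ra = 1100 - 1400 = -300
(Rb-Ra)/400 = -300/400 = -0.75
10^-0.75 = 0.177828
Ea = 1/(1 + 0.177828) = 1/1.177828 = 0.8490

0.8490


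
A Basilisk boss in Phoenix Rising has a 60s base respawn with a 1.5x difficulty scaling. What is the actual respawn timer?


Respawn time = base * multiplier
= 60 * 1.5
= 90.0 seconds

90.0 seconds


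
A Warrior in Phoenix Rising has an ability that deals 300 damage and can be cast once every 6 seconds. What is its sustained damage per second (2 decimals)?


DPS = damage / cooldown
= 300 / 6
= 50.00

50.00 DPS


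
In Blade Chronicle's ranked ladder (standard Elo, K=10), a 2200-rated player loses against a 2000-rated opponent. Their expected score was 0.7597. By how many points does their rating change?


Elo update: delta = K * (S - Ea), where S = 0 (loses)
S - Ea = 0 - 0.7597 = -0.7597
Rating change = 10 * -0.7597
= -7.60

-7.60 rating points


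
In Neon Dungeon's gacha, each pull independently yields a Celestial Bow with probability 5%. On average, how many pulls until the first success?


Expected pulls for a geometric distribution = 1/p = 100 / rate%
= 100 / 5
= 20.0

20.0 pulls
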